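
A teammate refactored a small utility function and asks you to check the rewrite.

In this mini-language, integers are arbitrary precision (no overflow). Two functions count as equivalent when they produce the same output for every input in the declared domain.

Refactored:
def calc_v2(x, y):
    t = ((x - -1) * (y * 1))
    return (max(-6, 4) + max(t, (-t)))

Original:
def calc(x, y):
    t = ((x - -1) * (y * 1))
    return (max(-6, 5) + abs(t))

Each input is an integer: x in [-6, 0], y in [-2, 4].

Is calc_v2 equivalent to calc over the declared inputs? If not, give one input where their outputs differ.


Take x=-6, y=-2.
calc: t=10, then returns 15
calc_v2: t=10, then returns 14
15 against 14: the behavior changed.
verdict: not equivalent; witness: x=-6, y=-2


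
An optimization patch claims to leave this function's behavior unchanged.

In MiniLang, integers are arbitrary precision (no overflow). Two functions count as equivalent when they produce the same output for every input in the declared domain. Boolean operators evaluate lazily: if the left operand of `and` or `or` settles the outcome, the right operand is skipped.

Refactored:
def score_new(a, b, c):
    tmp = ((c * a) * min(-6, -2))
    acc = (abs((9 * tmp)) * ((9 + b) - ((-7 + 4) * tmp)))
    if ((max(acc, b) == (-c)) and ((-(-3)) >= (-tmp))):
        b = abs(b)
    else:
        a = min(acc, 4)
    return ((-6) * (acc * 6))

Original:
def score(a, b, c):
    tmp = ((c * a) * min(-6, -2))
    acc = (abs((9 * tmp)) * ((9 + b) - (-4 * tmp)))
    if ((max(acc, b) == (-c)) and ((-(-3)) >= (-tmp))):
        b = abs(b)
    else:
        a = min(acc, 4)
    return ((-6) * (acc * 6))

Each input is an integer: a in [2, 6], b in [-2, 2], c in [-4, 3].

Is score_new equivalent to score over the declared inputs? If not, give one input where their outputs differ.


Run the pair on a=2, b=-2, c=-4.
score: tmp := 48 | acc := 85968 | ((max(acc, b) == (-c)) and ((-(-3)) >= (-tmp))): false | a := 4 | result -3094848
score_new: tmp := 48 | acc := 65232 | ((max(acc, b) == (-c)) and ((-(-3)) >= (-tmp))): false | a := 4 | result -2348352
-3094848 vs -2348352 — the two versions disagree here.
verdict: not equivalent; witness: a=2, b=-2, c=-4


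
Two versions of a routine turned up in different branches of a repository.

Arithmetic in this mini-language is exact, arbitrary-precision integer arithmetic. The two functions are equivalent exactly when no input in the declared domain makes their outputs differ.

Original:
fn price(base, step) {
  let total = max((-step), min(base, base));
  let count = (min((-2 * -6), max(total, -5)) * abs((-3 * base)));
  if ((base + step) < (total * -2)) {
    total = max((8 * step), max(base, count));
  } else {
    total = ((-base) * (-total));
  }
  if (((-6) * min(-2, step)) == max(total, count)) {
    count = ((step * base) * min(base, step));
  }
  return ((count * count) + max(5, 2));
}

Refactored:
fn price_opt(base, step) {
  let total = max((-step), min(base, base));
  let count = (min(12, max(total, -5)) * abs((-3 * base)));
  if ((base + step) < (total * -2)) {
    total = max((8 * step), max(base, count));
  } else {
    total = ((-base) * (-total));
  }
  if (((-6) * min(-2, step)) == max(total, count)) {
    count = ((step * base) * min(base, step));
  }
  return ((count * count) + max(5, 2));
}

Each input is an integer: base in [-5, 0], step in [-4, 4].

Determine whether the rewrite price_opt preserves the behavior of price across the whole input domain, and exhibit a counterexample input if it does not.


Although constant usage differs; also arithmetic usage differs, 54/54 inputs agree.
verdict: equivalent


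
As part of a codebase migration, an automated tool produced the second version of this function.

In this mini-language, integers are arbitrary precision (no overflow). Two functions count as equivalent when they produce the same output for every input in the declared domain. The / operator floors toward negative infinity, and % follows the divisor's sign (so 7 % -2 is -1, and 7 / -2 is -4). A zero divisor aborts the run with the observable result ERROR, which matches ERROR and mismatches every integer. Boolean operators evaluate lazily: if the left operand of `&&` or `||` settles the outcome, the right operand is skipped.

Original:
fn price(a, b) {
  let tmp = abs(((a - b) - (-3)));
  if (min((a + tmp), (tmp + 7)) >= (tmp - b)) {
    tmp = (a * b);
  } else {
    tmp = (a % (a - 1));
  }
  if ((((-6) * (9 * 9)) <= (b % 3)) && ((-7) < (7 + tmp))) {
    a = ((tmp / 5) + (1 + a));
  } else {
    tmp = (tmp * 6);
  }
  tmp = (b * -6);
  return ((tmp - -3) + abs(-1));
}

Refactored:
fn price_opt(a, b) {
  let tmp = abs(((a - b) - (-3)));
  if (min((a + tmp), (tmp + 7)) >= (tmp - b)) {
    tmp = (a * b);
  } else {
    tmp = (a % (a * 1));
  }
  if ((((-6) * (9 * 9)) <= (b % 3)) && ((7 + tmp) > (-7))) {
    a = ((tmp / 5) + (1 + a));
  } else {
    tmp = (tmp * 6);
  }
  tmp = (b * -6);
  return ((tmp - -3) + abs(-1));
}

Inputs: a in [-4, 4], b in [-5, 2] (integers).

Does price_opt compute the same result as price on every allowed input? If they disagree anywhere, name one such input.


a=0, b=-5 yields 34 from price but ERROR from price_opt.
verdict: not equivalent; witness: a=0, b=-5


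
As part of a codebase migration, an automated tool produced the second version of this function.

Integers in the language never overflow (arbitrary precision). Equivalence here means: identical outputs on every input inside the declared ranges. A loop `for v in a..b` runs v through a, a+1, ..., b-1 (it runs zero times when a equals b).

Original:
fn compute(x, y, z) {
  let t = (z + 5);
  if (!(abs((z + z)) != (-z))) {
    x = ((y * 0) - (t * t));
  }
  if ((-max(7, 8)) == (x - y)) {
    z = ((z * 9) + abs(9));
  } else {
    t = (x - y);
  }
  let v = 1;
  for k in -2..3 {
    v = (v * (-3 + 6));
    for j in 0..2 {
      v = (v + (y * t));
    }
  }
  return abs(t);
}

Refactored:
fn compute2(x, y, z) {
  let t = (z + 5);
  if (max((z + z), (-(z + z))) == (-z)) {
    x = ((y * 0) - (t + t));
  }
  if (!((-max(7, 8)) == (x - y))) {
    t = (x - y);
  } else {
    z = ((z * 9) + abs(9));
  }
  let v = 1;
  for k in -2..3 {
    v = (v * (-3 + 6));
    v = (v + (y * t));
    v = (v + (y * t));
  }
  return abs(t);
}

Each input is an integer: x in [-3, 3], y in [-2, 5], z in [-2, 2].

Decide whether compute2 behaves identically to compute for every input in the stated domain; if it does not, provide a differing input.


The rewrite breaks on x=-3, y=-2, z=0, where the results are 23 and 5.
compute: t becomes 5; next (!(abs((z + z)) != (-z))) evaluates to true; next x becomes -25; next ((-max(7, 8)) == (x - y)) evaluates to false; next t becomes -23; next v becomes 1; next at k=-2:; next v becomes 3; next at j=0:; next v becomes 49; next at j=1:; next v becomes 95; next at k=-1:; next v becomes 285; next at j=0:; next v becomes 331; next at j=1:; next v becomes 377; next at k=0:; next v becomes 1131; next at j=0:; next v becomes 1177; next at j=1:; next v becomes 1223; next at k=1:; next v becomes 3669; next at j=0:; next v becomes 3715; next at j=1:; next v becomes 3761; next at k=2:; next v becomes 11283; next at j=0:; next v becomes 11329; next at j=1:; next v becomes 11375; next final value 23
compute2: t becomes 5; next (max((z + z), (-(z + z))) == (-z)) evaluates to true; next x becomes -10; next (!((-max(7, 8)) == (x - y))) evaluates to false; next z becomes 9; next v becomes 1; next at k=-2:; next v becomes 3; next v becomes -7; next v becomes -17; next at k=-1:; next v becomes -51; next v becomes -61; next v becomes -71; next at k=0:; next v becomes -213; next v becomes -223; next v becomes -233; next at k=1:; next v becomes -699; next v becomes -709; next v becomes -719; next at k=2:; next v becomes -2157; next v becomes -2167; next v becomes -2177; next final value 5
verdict: not equivalent; witness: x=-3, y=-2, z=0


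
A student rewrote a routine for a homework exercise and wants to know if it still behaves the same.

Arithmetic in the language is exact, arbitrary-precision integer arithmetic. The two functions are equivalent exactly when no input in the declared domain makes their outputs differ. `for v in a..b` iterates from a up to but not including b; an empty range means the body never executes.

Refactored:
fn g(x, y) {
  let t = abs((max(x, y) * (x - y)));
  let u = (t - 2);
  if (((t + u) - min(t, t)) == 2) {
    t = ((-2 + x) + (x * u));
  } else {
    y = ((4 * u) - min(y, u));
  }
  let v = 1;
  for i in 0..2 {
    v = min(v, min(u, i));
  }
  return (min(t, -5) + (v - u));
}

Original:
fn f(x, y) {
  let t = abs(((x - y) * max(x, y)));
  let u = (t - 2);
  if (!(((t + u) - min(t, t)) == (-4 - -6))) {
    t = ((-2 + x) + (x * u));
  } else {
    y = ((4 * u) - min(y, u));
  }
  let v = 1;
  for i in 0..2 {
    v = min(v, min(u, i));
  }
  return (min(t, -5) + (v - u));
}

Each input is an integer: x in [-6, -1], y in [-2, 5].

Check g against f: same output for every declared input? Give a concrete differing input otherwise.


Run the pair on x=-6, y=-2.
f: t becomes 8; next u becomes 6; next (!(((t + u) - min(t, t)) == (-4 - -6))) evaluates to true; next t becomes -44; next v becomes 1; next at i=0:; next v becomes 0; next at i=1:; next v becomes 0; next final value -50
g: t becomes 8; next u becomes 6; next (((t + u) - min(t, t)) == 2) evaluates to false; next y becomes 26; next v becomes 1; next at i=0:; next v becomes 0; next at i=1:; next v becomes 0; next final value -11
-50 and -11 differ, so these are not the same function on this domain.
verdict: not equivalent; witness: x=-6, y=-2


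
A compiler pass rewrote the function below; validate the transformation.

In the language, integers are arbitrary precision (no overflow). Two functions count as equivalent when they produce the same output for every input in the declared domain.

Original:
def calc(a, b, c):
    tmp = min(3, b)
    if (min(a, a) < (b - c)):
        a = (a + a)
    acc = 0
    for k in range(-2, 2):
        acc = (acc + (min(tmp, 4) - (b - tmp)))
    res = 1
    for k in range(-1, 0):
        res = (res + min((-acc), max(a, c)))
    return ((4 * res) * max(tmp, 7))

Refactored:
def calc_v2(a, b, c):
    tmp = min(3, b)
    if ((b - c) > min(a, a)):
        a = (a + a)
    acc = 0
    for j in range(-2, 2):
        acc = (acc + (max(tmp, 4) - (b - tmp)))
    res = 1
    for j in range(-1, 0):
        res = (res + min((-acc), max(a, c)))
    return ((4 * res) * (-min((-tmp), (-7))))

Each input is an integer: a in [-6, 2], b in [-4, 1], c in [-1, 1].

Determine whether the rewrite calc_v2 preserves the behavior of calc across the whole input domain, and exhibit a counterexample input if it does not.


Take a=-6, b=-4, c=-1.
calc: tmp := -4 | (min(a, a) < (b - c)): true | a := -12 | acc := 0 | iter k=-2: | acc := -4 | iter k=-1: | acc := -8 | iter k=0: | acc := -12 | iter k=1: | acc := -16 | res := 1 | iter k=-1: | res := 0 | result 0
calc_v2: tmp := -4 | ((b - c) > min(a, a)): true | a := -12 | acc := 0 | iter j=-2: | acc := 4 | iter j=-1: | acc := 8 | iter j=0: | acc := 12 | iter j=1: | acc := 16 | res := 1 | iter j=-1: | res := -15 | result -420
0 and -420 differ, so these are not the same function on this domain.
verdict: not equivalent; witness: a=-6, b=-4, c=-1


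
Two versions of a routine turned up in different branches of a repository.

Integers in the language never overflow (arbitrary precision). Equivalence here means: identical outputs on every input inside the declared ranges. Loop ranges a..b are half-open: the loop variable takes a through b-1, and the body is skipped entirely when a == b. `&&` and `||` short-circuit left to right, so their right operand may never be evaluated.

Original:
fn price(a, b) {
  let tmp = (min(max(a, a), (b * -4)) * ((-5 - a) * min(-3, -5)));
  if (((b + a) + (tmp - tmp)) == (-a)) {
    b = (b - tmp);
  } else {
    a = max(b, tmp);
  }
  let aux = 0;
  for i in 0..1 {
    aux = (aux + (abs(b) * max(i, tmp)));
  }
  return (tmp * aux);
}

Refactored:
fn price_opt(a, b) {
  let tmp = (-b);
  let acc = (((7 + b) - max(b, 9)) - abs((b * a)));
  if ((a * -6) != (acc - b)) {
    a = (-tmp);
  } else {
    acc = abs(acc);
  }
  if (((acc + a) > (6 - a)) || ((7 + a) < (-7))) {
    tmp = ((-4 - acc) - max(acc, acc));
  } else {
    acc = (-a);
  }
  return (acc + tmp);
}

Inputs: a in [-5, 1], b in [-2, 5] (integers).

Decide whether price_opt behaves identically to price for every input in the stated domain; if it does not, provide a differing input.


Evaluate both at a=-5, b=-2.
price: tmp = 0; (((b + a) + (tmp - tmp)) == (-a)) -> false; a = 0; aux = 0; [i=0]; aux = 0; return 0
price_opt: tmp = 2; acc = -14; ((a * -6) != (acc - b)) -> true; a = -2; (((acc + a) > (6 - a)) || ((7 + a) < (-7))) -> false; acc = 2; return 4
0 != 4, so the rewrite changes behavior.
verdict: not equivalent; witness: a=-5, b=-2


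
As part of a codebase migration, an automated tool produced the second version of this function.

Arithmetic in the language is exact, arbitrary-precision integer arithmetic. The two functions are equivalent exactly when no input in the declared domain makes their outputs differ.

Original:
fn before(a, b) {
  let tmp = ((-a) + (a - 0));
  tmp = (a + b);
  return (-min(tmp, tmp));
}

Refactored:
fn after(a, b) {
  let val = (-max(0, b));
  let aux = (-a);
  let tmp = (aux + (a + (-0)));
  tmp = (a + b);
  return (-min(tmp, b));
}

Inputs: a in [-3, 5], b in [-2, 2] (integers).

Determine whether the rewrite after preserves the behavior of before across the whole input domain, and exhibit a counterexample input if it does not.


Evaluate both at a=1, b=-2.
before: tmp becomes 0; next tmp becomes -1; next final value 1
after: val becomes 0; next aux becomes -1; next tmp becomes 0; next tmp becomes -1; next final value 2
1 != 2, so the rewrite changes behavior.
verdict: not equivalent; witness: a=1, b=-2


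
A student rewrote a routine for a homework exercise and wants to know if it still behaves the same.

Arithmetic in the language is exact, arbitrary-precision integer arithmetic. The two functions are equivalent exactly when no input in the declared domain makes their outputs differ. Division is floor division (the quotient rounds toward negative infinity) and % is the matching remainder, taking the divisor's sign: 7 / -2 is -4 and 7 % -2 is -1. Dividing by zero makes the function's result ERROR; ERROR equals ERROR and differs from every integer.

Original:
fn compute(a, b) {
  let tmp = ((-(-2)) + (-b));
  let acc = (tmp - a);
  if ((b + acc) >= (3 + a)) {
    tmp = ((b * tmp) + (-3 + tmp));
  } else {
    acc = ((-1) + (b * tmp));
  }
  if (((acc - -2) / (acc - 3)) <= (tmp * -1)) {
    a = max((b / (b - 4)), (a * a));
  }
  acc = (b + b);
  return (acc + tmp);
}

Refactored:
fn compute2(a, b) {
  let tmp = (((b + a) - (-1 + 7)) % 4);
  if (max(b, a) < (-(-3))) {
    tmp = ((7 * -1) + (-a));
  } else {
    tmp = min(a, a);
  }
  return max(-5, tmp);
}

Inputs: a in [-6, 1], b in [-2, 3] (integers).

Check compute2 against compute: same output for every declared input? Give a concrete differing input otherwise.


Take a=-6, b=-2.
compute: tmp := 4 | acc := 10 | ((b + acc) >= (3 + a)): true | tmp := -7 | (((acc - -2) / (acc - 3)) <= (tmp * -1)): true | a := 36 | acc := -4 | result -11
compute2: tmp := 2 | (max(b, a) < (-(-3))): true | tmp := -1 | result -1
-11 vs -1 — the two versions disagree here.
verdict: not equivalent; witness: a=-6, b=-2


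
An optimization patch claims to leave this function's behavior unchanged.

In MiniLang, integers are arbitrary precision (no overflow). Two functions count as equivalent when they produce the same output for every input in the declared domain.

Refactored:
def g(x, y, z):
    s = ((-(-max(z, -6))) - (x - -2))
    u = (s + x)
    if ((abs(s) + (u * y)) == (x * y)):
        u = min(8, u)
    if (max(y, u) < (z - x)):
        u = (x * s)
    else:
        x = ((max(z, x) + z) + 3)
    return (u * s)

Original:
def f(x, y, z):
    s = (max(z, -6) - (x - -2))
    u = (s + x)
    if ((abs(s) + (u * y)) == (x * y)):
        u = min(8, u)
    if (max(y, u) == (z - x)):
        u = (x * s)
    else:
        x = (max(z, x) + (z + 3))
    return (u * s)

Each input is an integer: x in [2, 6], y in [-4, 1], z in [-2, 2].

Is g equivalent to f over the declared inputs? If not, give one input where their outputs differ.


There is a counterexample at x=2, y=-4, z=-2: 72 on one side, 24 on the other.
f: s becomes -6; next u becomes -4; next ((abs(s) + (u * y)) == (x * y)) evaluates to false; next (max(y, u) == (z - x)) evaluates to true; next u becomes -12; next final value 72
g: s becomes -6; next u becomes -4; next ((abs(s) + (u * y)) == (x * y)) evaluates to false; next (max(y, u) < (z - x)) evaluates to false; next x becomes 3; next final value 24
verdict: not equivalent; witness: x=2, y=-4, z=-2


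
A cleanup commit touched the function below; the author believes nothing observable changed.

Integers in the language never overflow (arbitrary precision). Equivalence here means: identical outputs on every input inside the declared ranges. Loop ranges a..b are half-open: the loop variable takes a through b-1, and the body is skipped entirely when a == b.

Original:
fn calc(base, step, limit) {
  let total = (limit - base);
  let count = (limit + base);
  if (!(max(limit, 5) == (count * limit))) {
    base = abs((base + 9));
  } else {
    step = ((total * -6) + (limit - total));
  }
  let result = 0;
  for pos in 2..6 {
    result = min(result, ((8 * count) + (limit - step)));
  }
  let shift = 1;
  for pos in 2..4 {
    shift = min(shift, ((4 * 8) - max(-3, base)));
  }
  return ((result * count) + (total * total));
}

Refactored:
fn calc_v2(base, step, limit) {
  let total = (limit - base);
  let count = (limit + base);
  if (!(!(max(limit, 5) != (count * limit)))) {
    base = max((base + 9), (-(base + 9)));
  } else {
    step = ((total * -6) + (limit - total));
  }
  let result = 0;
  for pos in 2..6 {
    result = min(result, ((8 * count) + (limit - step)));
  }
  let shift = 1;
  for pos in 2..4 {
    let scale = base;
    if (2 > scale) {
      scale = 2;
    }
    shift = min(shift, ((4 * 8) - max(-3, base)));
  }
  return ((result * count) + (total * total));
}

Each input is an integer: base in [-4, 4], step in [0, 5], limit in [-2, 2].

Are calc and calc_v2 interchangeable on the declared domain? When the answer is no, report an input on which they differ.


Side by side, the visible changes include: comparison usage differs, branching structure differs, statement counts differ, min/max/abs usage differs, local variable names differ, constant usage differs, boolean connective usage differs, arithmetic usage differs.
As a probe, take base=-1, step=4, limit=2: calc runs total becomes 3; next count becomes 1; next (!(max(limit, 5) == (count * limit))) evaluates to true; next base becomes 8; next result becomes 0; next at pos=2:; next result becomes 0; next at pos=3:; next result becomes 0; next at pos=4:; next result becomes 0; next at pos=5:; next result becomes 0; next shift becomes 1; next at pos=2:; next shift becomes 1; next at pos=3:; next shift becomes 1; next final value 9; calc_v2 runs total becomes 3; next count becomes 1; next (!(!(max(limit, 5) != (count * limit)))) evaluates to true; next base becomes 8; next result becomes 0; next at pos=2:; next result becomes 0; next at pos=3:; next result becomes 0; next at pos=4:; next result becomes 0; next at pos=5:; next result becomes 0; next shift becomes 1; next at pos=2:; next scale becomes 8; next (2 > scale) evaluates to false; next shift becomes 1; next at pos=3:; next scale becomes 8; next (2 > scale) evaluates to false; next shift becomes 1; next final value 9; both end at 9.
Every one of the 270 inputs gives matching results.
verdict: equivalent


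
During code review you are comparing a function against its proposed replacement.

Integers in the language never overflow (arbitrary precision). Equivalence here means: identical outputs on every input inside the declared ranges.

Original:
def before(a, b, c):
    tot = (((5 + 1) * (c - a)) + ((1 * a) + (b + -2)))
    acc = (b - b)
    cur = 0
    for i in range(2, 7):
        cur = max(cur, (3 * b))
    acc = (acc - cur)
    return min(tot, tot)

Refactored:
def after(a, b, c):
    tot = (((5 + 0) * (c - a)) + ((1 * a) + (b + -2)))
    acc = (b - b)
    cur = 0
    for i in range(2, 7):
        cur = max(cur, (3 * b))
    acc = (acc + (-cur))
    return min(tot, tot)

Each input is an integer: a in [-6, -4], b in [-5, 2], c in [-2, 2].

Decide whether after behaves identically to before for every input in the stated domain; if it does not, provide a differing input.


Take a=-6, b=-5, c=-2.
before: tot becomes 11; next acc becomes 0; next cur becomes 0; next at i=2:; next cur becomes 0; next at i=3:; next cur becomes 0; next at i=4:; next cur becomes 0; next at i=5:; next cur becomes 0; next at i=6:; next cur becomes 0; next acc becomes 0; next final value 11
after: tot becomes 7; next acc becomes 0; next cur becomes 0; next at i=2:; next cur becomes 0; next at i=3:; next cur becomes 0; next at i=4:; next cur becomes 0; next at i=5:; next cur becomes 0; next at i=6:; next cur becomes 0; next acc becomes 0; next final value 7
11 vs 7 — the two versions disagree here.
verdict: not equivalent; witness: a=-6, b=-5, c=-2


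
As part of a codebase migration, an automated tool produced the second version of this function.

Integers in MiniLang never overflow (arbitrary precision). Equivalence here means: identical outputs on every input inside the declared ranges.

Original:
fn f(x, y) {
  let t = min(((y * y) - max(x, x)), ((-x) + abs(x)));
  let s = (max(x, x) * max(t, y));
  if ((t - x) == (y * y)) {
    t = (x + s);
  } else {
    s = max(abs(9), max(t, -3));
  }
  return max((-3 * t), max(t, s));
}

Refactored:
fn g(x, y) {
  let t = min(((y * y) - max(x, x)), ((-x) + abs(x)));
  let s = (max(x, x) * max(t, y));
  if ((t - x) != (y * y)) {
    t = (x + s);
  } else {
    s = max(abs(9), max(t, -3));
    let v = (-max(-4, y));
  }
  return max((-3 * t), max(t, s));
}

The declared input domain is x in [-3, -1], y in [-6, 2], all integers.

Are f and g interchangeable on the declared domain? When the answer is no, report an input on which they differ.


Run the pair on x=-3, y=-6.
f: t becomes 6; next s becomes -18; next ((t - x) == (y * y)) evaluates to false; next s becomes 9; next final value 9
g: t becomes 6; next s becomes -18; next ((t - x) != (y * y)) evaluates to true; next t becomes -21; next final value 63
9 against 63: the behavior changed.
verdict: not equivalent; witness: x=-3, y=-6


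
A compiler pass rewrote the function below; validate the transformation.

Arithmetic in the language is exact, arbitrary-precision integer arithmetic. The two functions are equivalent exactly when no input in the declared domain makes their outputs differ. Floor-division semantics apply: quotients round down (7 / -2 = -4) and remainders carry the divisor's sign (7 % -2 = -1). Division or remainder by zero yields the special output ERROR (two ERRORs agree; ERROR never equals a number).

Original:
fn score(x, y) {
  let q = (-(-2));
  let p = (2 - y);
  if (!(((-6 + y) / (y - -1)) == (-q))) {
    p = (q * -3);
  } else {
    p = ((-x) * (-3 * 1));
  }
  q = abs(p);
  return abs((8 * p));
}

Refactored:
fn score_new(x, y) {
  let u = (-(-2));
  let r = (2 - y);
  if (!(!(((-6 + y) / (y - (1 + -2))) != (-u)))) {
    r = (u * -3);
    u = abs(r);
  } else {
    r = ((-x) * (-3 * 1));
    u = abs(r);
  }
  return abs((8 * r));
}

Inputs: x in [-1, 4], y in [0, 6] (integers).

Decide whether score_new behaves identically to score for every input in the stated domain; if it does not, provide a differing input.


Changes here: local variable names differ; and boolean connective usage differs; and constant usage differs; and arithmetic usage differs; and comparison usage differs; and statement counts differ; and min/max/abs usage differs; the full 42-point sweep finds no disagreement.
verdict: equivalent


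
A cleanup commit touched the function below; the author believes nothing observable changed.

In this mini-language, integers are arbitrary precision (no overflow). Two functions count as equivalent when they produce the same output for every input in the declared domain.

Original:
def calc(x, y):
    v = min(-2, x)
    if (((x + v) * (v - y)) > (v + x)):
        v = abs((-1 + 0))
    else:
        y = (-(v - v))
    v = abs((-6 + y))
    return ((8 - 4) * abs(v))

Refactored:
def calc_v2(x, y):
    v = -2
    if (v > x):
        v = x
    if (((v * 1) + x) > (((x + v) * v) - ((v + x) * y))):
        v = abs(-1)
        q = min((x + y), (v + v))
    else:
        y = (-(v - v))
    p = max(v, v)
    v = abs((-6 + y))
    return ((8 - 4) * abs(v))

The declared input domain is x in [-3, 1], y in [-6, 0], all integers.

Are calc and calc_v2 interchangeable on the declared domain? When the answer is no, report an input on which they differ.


Run the pair on x=-3, y=-6.
calc: v = -3; (((x + v) * (v - y)) > (v + x)) -> false; y = 0; v = 6; return 24
calc_v2: v = -2; (v > x) -> true; v = -3; (((v * 1) + x) > (((x + v) * v) - ((v + x) * y))) -> true; v = 1; q = -9; p = 1; v = 12; return 48
24 and 48 differ, so these are not the same function on this domain.
verdict: not equivalent; witness: x=-3, y=-6


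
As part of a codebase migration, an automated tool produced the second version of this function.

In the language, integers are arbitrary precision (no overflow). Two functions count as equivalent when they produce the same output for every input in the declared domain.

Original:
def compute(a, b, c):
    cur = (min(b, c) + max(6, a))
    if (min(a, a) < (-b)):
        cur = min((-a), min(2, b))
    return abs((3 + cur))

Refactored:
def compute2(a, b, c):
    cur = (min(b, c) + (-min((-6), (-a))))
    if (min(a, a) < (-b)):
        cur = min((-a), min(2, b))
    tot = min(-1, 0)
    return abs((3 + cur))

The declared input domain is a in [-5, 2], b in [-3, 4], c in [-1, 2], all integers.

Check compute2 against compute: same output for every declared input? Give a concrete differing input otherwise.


Side by side, the visible changes include: statement counts differ, plus local variable names differ, plus constant usage differs, plus min/max/abs usage differs.
One worked example (a=1, b=0, c=1) — compute: cur becomes 6; next (min(a, a) < (-b)) evaluates to false; next final value 9; compute2: cur becomes 6; next (min(a, a) < (-b)) evaluates to false; next tot becomes -1; next final value 9; agreement on 9.
Across all 256 domain points the two functions coincide.
verdict: equivalent


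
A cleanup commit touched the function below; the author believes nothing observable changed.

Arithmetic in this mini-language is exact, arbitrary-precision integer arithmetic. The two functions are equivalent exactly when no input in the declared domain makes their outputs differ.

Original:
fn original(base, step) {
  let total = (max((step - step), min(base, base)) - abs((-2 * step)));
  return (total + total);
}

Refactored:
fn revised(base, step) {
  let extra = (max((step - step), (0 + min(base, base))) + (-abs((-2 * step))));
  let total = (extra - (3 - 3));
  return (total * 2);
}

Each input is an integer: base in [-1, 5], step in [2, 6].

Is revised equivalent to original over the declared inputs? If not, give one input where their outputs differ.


This is a faithful refactor — statement counts differ, plus arithmetic usage differs, plus constant usage differs, plus local variable names differ, but the computed results match everywhere.
One worked example (base=4, step=4) — original: total becomes -4; next final value -8; revised: extra becomes -4; next total becomes -4; next final value -8; agreement on -8.
Every one of the 35 inputs gives matching results.
verdict: equivalent


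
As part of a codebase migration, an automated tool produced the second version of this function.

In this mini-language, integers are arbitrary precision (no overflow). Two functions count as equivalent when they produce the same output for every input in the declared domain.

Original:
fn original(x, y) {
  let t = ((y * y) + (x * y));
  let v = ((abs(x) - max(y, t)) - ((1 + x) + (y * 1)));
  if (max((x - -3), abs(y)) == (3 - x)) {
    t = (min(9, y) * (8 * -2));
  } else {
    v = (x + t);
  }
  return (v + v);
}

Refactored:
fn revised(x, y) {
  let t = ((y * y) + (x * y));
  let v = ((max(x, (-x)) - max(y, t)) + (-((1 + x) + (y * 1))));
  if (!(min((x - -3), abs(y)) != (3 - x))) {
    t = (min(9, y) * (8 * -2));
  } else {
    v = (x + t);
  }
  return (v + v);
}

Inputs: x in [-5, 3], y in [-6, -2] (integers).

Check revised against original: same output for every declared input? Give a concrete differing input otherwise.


Input x=-3, y=-6: -86 from original versus 102 from revised.
verdict: not equivalent; witness: x=-3, y=-6


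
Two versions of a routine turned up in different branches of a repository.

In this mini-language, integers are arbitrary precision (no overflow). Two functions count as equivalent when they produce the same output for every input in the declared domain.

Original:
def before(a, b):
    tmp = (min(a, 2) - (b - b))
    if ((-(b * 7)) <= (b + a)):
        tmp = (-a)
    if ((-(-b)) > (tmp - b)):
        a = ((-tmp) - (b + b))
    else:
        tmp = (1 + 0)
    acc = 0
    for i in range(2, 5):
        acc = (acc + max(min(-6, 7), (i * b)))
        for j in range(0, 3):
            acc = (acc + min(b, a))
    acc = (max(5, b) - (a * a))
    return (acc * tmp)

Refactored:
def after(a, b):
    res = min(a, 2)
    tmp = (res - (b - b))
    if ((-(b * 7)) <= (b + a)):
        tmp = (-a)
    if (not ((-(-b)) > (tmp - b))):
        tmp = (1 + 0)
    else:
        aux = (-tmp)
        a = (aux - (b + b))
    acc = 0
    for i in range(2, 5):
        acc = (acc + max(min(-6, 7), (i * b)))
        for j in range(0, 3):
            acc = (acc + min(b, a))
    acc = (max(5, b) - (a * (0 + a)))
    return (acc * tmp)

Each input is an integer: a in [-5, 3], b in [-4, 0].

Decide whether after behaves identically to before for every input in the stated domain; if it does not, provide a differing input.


Behavior is preserved: although statement counts differ, boolean connective usage differs, local variable names differ, constant usage differs, arithmetic usage differs, the outputs never diverge.
One worked example (a=1, b=-1) — before: tmp := 1 | ((-(b * 7)) <= (b + a)): false | ((-(-b)) > (tmp - b)): false | tmp := 1 | acc := 0 | iter i=2: | acc := -2 | iter j=0: | acc := -3 | iter j=1: | acc := -4 | iter j=2: | acc := -5 | iter i=3: | acc := -8 | iter j=0: | acc := -9 | iter j=1: | acc := -10 | iter j=2: | acc := -11 | iter i=4: | acc := -15 | iter j=0: | acc := -16 | iter j=1: | acc := -17 | iter j=2: | acc := -18 | acc := 4 | result 4; after: res := 1 | tmp := 1 | ((-(b * 7)) <= (b + a)): false | (not ((-(-b)) > (tmp - b))): true | tmp := 1 | acc := 0 | iter i=2: | acc := -2 | iter j=0: | acc := -3 | iter j=1: | acc := -4 | iter j=2: | acc := -5 | iter i=3: | acc := -8 | iter j=0: | acc := -9 | iter j=1: | acc := -10 | iter j=2: | acc := -11 | iter i=4: | acc := -15 | iter j=0: | acc := -16 | iter j=1: | acc := -17 | iter j=2: | acc := -18 | acc := 4 | result 4; agreement on 4.
An exhaustive pass over the 45 declared inputs shows identical outputs.
verdict: equivalent


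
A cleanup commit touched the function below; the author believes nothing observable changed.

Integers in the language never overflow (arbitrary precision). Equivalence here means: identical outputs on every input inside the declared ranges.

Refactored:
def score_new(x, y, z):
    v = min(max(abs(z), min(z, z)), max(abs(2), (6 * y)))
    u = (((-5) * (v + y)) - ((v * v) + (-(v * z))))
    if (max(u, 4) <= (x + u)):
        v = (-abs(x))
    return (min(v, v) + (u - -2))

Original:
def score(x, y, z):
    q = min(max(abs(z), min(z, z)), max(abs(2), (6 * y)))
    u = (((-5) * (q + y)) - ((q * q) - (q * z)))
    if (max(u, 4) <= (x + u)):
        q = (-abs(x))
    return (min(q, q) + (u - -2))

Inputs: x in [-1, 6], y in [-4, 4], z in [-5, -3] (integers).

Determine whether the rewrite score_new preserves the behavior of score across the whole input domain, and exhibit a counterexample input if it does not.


Side by side, the visible changes include: arithmetic usage differs; and local variable names differ.
Tracing x=4, y=2, z=-3: score: q=3, then u=-43, then (max(u, 4) <= (x + u)) is false, then returns -38 | score_new: v=3, then u=-43, then (max(u, 4) <= (x + u)) is false, then returns -38 — matching result -38.
Every one of the 216 inputs gives matching results.
verdict: equivalent


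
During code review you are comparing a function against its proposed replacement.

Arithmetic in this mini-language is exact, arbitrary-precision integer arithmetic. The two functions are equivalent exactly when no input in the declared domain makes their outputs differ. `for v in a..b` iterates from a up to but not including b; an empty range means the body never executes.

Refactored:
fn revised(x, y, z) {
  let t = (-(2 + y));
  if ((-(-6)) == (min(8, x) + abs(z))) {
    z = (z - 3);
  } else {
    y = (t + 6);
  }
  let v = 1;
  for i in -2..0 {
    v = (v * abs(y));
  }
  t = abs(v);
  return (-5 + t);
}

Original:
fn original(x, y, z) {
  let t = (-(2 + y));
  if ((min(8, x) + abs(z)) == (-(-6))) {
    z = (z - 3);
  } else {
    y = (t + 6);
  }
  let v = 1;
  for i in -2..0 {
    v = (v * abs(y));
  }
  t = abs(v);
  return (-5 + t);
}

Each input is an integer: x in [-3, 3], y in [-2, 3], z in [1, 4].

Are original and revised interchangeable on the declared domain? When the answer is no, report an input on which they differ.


Reading the diff, among the changes: same computation, different form.
One worked example (x=2, y=0, z=3) — original: t := -2 | ((min(8, x) + abs(z)) == (-(-6))): false | y := 4 | v := 1 | iter i=-2: | v := 4 | iter i=-1: | v := 16 | t := 16 | result 11; revised: t := -2 | ((-(-6)) == (min(8, x) + abs(z))): false | y := 4 | v := 1 | iter i=-2: | v := 4 | iter i=-1: | v := 16 | t := 16 | result 11; agreement on 11.
An exhaustive pass over the 168 declared inputs shows identical outputs.
verdict: equivalent


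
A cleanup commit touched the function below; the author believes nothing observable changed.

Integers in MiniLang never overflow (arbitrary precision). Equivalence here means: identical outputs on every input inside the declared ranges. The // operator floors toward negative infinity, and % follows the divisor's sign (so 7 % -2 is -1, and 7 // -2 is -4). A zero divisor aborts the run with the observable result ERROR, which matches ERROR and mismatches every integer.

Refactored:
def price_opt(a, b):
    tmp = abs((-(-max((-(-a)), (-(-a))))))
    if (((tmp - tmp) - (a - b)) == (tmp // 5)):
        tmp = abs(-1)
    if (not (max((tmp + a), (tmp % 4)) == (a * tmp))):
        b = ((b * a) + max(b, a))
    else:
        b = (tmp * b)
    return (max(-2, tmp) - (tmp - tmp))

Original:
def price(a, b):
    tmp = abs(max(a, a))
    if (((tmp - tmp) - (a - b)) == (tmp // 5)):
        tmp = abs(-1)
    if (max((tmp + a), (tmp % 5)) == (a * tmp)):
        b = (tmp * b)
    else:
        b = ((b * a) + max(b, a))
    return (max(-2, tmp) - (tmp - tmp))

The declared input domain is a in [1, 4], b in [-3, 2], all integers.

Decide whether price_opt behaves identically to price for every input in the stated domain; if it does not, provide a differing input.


Although `5` became `4`, no input in the stated domain can expose it; all 24 inputs agree.
verdict: equivalent


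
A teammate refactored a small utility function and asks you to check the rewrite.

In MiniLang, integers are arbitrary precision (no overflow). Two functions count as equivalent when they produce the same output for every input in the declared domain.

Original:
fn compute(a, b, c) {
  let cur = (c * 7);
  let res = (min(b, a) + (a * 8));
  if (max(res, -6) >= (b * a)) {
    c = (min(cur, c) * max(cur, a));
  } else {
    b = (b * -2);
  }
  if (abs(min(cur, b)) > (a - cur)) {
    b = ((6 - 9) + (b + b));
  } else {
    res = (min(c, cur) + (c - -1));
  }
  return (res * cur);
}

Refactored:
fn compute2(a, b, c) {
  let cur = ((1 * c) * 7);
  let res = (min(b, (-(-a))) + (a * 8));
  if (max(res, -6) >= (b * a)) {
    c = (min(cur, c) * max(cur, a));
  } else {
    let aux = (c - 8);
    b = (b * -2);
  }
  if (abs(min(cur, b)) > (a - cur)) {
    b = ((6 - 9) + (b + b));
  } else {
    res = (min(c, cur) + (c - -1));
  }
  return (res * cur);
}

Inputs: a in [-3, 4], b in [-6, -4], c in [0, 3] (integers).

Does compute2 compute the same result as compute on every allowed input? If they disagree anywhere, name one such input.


This is a faithful refactor — constant usage differs; and arithmetic usage differs; and local variable names differ; and statement counts differ, but the computed results match everywhere.
Spot check at a=2, b=-6, c=2 — compute: cur := 14 | res := 10 | (max(res, -6) >= (b * a)): true | c := 28 | (abs(min(cur, b)) > (a - cur)): true | b := -15 | result 140. compute2: cur := 14 | res := 10 | (max(res, -6) >= (b * a)): true | c := 28 | (abs(min(cur, b)) > (a - cur)): true | b := -15 | result 140. Both give 140.
Sweeping the whole domain (96 inputs) finds no disagreement.
verdict: equivalent


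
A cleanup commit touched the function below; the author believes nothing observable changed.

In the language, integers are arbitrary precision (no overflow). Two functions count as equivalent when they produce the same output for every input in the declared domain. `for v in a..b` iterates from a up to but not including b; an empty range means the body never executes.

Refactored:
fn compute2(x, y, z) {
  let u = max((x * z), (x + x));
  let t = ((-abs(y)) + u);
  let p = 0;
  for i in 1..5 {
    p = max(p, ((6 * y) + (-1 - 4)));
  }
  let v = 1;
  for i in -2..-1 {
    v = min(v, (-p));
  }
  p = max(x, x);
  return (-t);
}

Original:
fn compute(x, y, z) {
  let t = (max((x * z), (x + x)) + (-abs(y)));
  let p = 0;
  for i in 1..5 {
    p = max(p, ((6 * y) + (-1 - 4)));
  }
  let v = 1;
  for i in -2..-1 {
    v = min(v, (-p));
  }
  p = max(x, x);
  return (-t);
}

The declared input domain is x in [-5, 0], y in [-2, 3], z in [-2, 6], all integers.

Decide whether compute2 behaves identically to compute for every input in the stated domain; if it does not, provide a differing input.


This is a faithful refactor — local variable names differ; statement counts differ, but the computed results match everywhere.
Tracing x=-5, y=2, z=-1: compute: t becomes 3; next p becomes 0; next at i=1:; next p becomes 7; next at i=2:; next p becomes 7; next at i=3:; next p becomes 7; next at i=4:; next p becomes 7; next v becomes 1; next at i=-2:; next v becomes -7; next p becomes -5; next final value -3 | compute2: u becomes 5; next t becomes 3; next p becomes 0; next at i=1:; next p becomes 7; next at i=2:; next p becomes 7; next at i=3:; next p becomes 7; next at i=4:; next p becomes 7; next v becomes 1; next at i=-2:; next v becomes -7; next p becomes -5; next final value -3 — matching result -3.
Sweeping the whole domain (324 inputs) finds no disagreement.
verdict: equivalent


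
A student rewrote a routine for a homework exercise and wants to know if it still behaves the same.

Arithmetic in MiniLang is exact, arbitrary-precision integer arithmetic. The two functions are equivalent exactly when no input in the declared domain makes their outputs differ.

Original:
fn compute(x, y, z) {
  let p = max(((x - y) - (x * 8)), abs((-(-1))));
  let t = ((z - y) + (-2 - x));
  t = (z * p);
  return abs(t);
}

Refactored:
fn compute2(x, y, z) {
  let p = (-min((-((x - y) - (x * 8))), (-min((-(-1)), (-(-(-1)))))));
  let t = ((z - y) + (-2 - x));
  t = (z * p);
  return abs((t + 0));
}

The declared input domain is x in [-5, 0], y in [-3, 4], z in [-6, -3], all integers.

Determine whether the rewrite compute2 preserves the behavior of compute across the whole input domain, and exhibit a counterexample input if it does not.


There is a counterexample at x=0, y=0, z=-6: 6 on one side, 0 on the other.
compute: p := 1 | t := -8 | t := -6 | result 6
compute2: p := 0 | t := -8 | t := 0 | result 0
verdict: not equivalent; witness: x=0, y=0, z=-6
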